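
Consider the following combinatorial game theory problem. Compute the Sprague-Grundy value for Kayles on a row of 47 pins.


Kayles: a move removes 1 or 2 adjacent pins from a contiguous row.
Removing pins from a row of k leaves two independent rows (a, b) with a + b = k - 1 (one pin) or a + b = k - 2 (two pins); an end removal gives a = 0.
By Sprague-Grundy, G(k) = mex{ G(a) XOR G(b) } over all these splits. G(0) = 0.
G(1): splits (0,0):0^0=0 -> mex({0}) = 1
G(2): splits (0,1):0^1=1 (0,0):0^0=0 -> mex({0, 1}) = 2
G(3): splits (0,2):0^2=2 (1,1):1^1=0 (0,1):0^1=1 -> mex({0, 1, 2}) = 3
G(4): splits (0,3):0^3=3 (1,2):1^2=3 (0,2):0^2=2 (1,1):1^1=0 -> mex({0, 2, 3}) = 1
G(5): splits (0,4):0^1=1 (1,3):1^3=2 (2,2):2^2=0 (0,3):0^3=3 (1,2):1^2=3 -> mex({0, 1, 2, 3}) = 4
G(6) = mex({0, 1, 2, 4}) = 3
G(7) = mex({0, 1, 3, 4, 5}) = 2
G(8) = mex({0, 2, 3, 5, 6}) = 1
G(9) = mex({0, 1, 2, 3, 6, 7}) = 4
G(10) = mex({0, 1, 3, 4, 5, 7}) = 2
G(11) = mex({0, 1, 2, 3, 4, 5}) = 6
G(12) = mex({0, 1, 2, 3, 5, 6, 7}) = 4
G(13) = mex({0, 2, 3, 4, 6, 7}) = 1
G(14) = mex({0, 1, 4, 5, 6, 7}) = 2
G(15) = mex({0, 1, 2, 3, 4, 5, 6}) = 7
G(16) = mex({0, 2, 3, 5, 6, 7}) = 1
G(17) = mex({0, 1, 2, 3, 5, 6, 7}) = 4
G(18) = mex({0, 1, 2, 4, 5, 6}) = 3
G(19) = mex({0, 1, 3, 4, 5, 7}) = 2
G(20) = mex({0, 2, 3, 4, 5, 6, 7}) = 1
G(21) = mex({0, 1, 2, 3, 5, 6, 7}) = 4
G(22) = mex({0, 1, 2, 3, 4, 5, 7}) = 6
G(23) = mex({0, 1, 2, 3, 4, 5, 6}) = 7
G(24) = mex({0, 1, 2, 3, 5, 6, 7}) = 4
G(25) = mex({0, 2, 3, 4, 6, 7}) = 1
G(26) = mex({0, 1, 3, 4, 5, 6, 7}) = 2
G(27) = mex({0, 1, 2, 3, 4, 5, 6, 7}) = 8
G(28) = mex({0, 1, 2, 3, 4, 6, 7, 8}) = 5
G(29) = mex({0, 1, 2, 3, 5, 6, 7, 8, 9}) = 4
G(30) = mex({0, 1, 2, 3, 4, 5, 6, 9, 10}) = 7
G(31) = mex({0, 1, 3, 4, 5, 7, 10, 11}) = 2
G(32) = mex({0, 2, 3, 4, 5, 6, 7, 9, 11}) = 1
G(33) = mex({0, 1, 2, 3, 4, 5, 6, 7, 9, 12}) = 8
G(34) = mex({0, 1, 2, 3, 4, 5, 7, 8, 11, 12}) = 6
G(35) = mex({0, 1, 2, 3, 4, 5, 6, 8, 9, 10, 11}) = 7
G(36) = mex({0, 1, 2, 3, 5, 6, 7, 9, 10}) = 4
G(37) = mex({0, 2, 3, 4, 6, 7, 9, 10, 11, 12}) = 1
G(38) = mex({0, 1, 3, 4, 5, 6, 7, 9, 10, 11, 12}) = 2
G(39) = mex({0, 1, 2, 4, 5, 6, 7, 9, 10, 12, 14}) = 3
G(40) = mex({0, 2, 3, 4, 6, 7, 11, 12, 14}) = 1
G(41) = mex({0, 1, 2, 3, 5, 6, 7, 9, 10, 11, 12}) = 4
G(42) = mex({0, 1, 2, 3, 4, 5, 6, 9, 10}) = 7
G(43) = mex({0, 1, 3, 4, 5, 7, 9, 10, 12, 15}) = 2
G(44) = mex({0, 2, 3, 4, 5, 6, 7, 9, 10, 12, 15}) = 1
G(45) = mex({0, 1, 2, 3, 4, 5, 6, 7, 9, 10, 12, 14}) = 8
G(46) = mex({0, 1, 3, 4, 5, 7, 8, 11, 12, 14}) = 2
G(47) = mex({0, 1, 2, 3, 4, 5, 6, 8, 9, 10, 11, 12}) = 7
Therefore G(47) = 7.

7


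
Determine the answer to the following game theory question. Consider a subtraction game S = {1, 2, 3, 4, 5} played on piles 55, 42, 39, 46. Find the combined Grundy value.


Subtraction set: {1, 2, 3, 4, 5}
For this subtraction set, G(n) = n mod 6 (period = max + 1 = 6).
Pile 1 (size 55): G(55) = 55 mod 6 = 1
Pile 2 (size 42): G(42) = 42 mod 6 = 0
Pile 3 (size 39): G(39) = 39 mod 6 = 3
Pile 4 (size 46): G(46) = 46 mod 6 = 4
Total Grundy value = XOR of all: 1 XOR 0 XOR 3 XOR 4 = 6

6


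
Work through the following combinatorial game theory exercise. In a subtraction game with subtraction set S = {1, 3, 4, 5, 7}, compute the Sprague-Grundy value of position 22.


The subtraction set is S = {1, 3, 4, 5, 7}.
G(k) = mex{ G(k - s) : s in S, s <= k }. We compute iteratively: G(0) = 0.
G(1) = mex({0}) = 1
G(2) = mex({1}) = 0
G(3) = mex({0}) = 1
G(4) = mex({0, 1}) = 2
G(5) = mex({0, 1, 2}) = 3
G(6) = mex({0, 1, 3}) = 2
G(7) = mex({0, 1, 2}) = 3
G(8) = mex({1, 2, 3}) = 0
G(9) = mex({0, 2, 3}) = 1
G(10) = mex({1, 2, 3}) = 0
G(11) = mex({0, 2, 3}) = 1
G(12) = mex({0, 1, 3}) = 2
G(13) = mex({0, 1, 2}) = 3
G(14) = mex({0, 1, 3}) = 2
Observe that G(8)..G(14) = 0, 1, 0, 1, 2, 3, 2 repeats G(0)..G(6) = 0, 1, 0, 1, 2, 3, 2.
For k >= max(S) = 7, G(k) is determined by the previous 7 values G(k-7)..G(k-1); a window of 7 consecutive values has recurred shifted by 8, so by induction G(k + 8) = G(k) for all k >= 0: the sequence is periodic from the start with period 8.
One period: G(0..7) = 0, 1, 0, 1, 2, 3, 2, 3.
22 mod 8 = 6, so G(22) = G(6) = 2.

2


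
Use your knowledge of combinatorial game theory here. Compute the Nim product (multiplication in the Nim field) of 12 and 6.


Nim multiplication is bilinear over XOR: (u XOR v) * w = (u*w) XOR (v*w).
So we split each operand into its bit components and XOR the pairwise Nim products.
12 = 4 + 8 (as XOR of powers of 2).
6 = 2 + 4 (as XOR of powers of 2).
Using the standard Nim-product table on single bits:
  2*2 = 3,   2*4 = 8,   2*8 = 12,
  4*4 = 6,   4*8 = 11,  8*8 = 13,
and  1*x = x (identity), k*l = l*k (commutative).
Pairwise Nim products:
  4 * 2 = 8
  4 * 4 = 6
  8 * 2 = 12
  8 * 4 = 11
XOR them: 8 XOR 6 XOR 12 XOR 11 = 9.
Result: 12 * 6 = 9 (in Nim).

9


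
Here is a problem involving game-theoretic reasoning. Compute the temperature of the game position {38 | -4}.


The game is {38 | -4}, a switch {a | b} with numbers a > b.
Cooling {a | b} by t gives {a - t | b + t}, which stops being hot when a - t = b + t, i.e. at t = (a - b)/2. So the temperature of a switch is (a - b)/2.
Temperature = (Left option - Right option) / 2
= (38 - (-4)) / 2
= 42 / 2
= 21

21


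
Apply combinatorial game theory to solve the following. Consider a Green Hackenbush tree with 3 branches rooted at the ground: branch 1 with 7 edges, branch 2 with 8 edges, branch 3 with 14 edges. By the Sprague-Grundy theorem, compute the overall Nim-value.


The tree has 3 branches from the ground vertex.
In Green Hackenbush, the Nim-value of a simple path of length k is k.
Branch 1: length 7, Nim-value = 7
Branch 2: length 8, Nim-value = 8
Branch 3: length 14, Nim-value = 14
Total Nim-value = XOR of all branch values:
0 XOR 7 = 7
7 XOR 8 = 15
15 XOR 14 = 1
Nim-value of the tree = 1

1


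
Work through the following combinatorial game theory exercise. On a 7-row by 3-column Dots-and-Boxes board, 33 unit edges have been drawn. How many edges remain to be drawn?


Grid: 7 x 3 boxes, i.e. 8 rows and 4 columns of dots.
Horizontal edges: (rows + 1) * cols = 8 * 3 = 24
Vertical edges: rows * (cols + 1) = 7 * 4 = 28
Total edges: 24 + 28 = 52
Edges drawn: 33
Remaining: 52 - 33 = 19

19


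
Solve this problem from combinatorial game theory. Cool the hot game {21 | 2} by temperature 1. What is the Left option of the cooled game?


Original game: {21 | 2} (a switch {a | b} with a > b).
Cooling by t (for t below the temperature (a - b)/2 = 19/2) taxes each move by t: {a | b} cooled by t is {a - t | b + t}.
Cooling amount: t = 1
Cooled Left option: 21 - 1 = 20
Cooled Right option: 2 + 1 = 3
Cooled game: {20 | 3}
Left option = 20

20


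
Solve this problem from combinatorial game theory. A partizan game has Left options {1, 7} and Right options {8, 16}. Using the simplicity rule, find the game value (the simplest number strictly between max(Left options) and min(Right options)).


Left options: {1, 7}, max = 7
Right options: {8, 16}, min = 8
All options are numbers and max(Left) < min(Right), so by the simplicity theorem the value is the simplest (earliest-born) number strictly between 7 and 8.
No integer lies strictly between 7 and 8, so the value is the dyadic rational m/2^k in the interval with the smallest k (then m odd); search k = 1, 2, ...:
Denominator 2: 15/2 lies strictly between 7 and 8 -- found.
The simplest number in the interval is 15/2.
Game value = 15/2

15/2


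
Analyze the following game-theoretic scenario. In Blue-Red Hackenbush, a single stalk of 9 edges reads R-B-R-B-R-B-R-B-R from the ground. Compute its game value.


Edges (from ground): R-B-R-B-R-B-R-B-R
By Berlekamp's sign-expansion rule, a Blue-Red Hackenbush stalk has the value of the surreal number whose sign sequence is the edge sequence with B -> + and R -> -.
Sign sequence: -+-+-+-+-
Trace the sign expansion in the surreal number tree, starting from 0:
Edge 1: R (sign -) -> bounds (-inf, 0), value = -1
Edge 2: B (sign +) -> bounds (-1, 0), value = -1/2
Edge 3: R (sign -) -> bounds (-1, -1/2), value = -3/4
Edge 4: B (sign +) -> bounds (-3/4, -1/2), value = -5/8
Edge 5: R (sign -) -> bounds (-3/4, -5/8), value = -11/16
Edge 6: B (sign +) -> bounds (-11/16, -5/8), value = -21/32
Edge 7: R (sign -) -> bounds (-11/16, -21/32), value = -43/64
Edge 8: B (sign +) -> bounds (-43/64, -21/32), value = -85/128
Edge 9: R (sign -) -> bounds (-43/64, -85/128), value = -171/256
Game value = -171/256

-171/256


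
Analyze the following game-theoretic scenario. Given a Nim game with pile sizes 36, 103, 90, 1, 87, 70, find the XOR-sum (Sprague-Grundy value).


We need the XOR (exclusive or) of all pile sizes.
After XOR-ing pile 1 (size 36): 0 XOR 36 = 36
After XOR-ing pile 2 (size 103): 36 XOR 103 = 67
After XOR-ing pile 3 (size 90): 67 XOR 90 = 25
After XOR-ing pile 4 (size 1): 25 XOR 1 = 24
After XOR-ing pile 5 (size 87): 24 XOR 87 = 79
After XOR-ing pile 6 (size 70): 79 XOR 70 = 9
The Nim-value of this position is 9.

9


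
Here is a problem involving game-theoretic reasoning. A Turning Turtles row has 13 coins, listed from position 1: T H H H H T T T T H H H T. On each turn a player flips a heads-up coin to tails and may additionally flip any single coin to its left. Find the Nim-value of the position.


Coins: T H H H H T T T T H H H T
Key fact: a single head at position k behaves exactly like a Nim heap of size k (turning it to T and optionally flipping a coin at j < k corresponds to moving the heap from k to j, or to 0), and heads combine as a disjunctive sum (two heads at the same place would cancel, matching j XOR j = 0). So the Nim-value is the XOR of the 1-indexed positions of the heads.
Face-up positions (1-indexed): [2, 3, 4, 5, 10, 11, 12]
XOR 0 with 2: 0 XOR 2 = 2
XOR 2 with 3: 2 XOR 3 = 1
XOR 1 with 4: 1 XOR 4 = 5
XOR 5 with 5: 5 XOR 5 = 0
XOR 0 with 10: 0 XOR 10 = 10
XOR 10 with 11: 10 XOR 11 = 1
XOR 1 with 12: 1 XOR 12 = 13
Nim-value = 13

13


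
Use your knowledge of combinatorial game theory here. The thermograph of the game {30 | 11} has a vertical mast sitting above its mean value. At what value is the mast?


Game = {30 | 11}, a switch {a | b} with numbers a > b.
Its thermograph has left wall a - t and right wall b + t, which meet at t = (a - b)/2, where both equal (a + b)/2. So the mast (mean value) is at (a + b)/2.
Mean = (30 + (11))/2 = 41/2 = 41/2

41/2


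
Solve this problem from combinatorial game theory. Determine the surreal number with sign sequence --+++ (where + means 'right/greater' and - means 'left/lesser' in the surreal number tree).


Sign expansion: --+++
Rule: track bounds (lo, hi), initially (-inf, +inf). On '+', the current value becomes lo and we move to the simplest number in (value, hi): value + 1 if hi = +inf, otherwise the midpoint (value + hi)/2. On '-', the current value becomes hi and we move to value - 1 if lo = -inf, otherwise the midpoint (lo + value)/2.
Start at 0.
Step 1: sign = -, move left. Bounds: (-inf, 0). Value = -1
Step 2: sign = -, move left. Bounds: (-inf, -1). Value = -2
Step 3: sign = +, move right. Bounds: (-2, -1). Value = -3/2
Step 4: sign = +, move right. Bounds: (-3/2, -1). Value = -5/4
Step 5: sign = +, move right. Bounds: (-5/4, -1). Value = -9/8
The surreal number with sign expansion --+++ is -9/8.

-9/8


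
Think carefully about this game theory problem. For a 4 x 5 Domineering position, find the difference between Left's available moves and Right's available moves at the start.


Board is 4 x 5 (rows x cols).
Left (vertical) placements: (rows-1) * cols = 3 * 5 = 15
Right (horizontal) placements: rows * (cols-1) = 4 * 4 = 16
Advantage = Left - Right = 15 - 16 = -1

-1


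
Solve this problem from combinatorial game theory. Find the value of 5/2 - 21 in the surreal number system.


x = 5/2, y = 21
Converting to common denominator: 2
x = 5/2, y = 42/2
x - y = 5/2 - 21 = -37/2

-37/2


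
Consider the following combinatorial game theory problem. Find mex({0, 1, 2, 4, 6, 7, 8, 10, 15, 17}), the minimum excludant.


Set = {0, 1, 2, 4, 6, 7, 8, 10, 15, 17}
0 is in the set.
1 is in the set.
2 is in the set.
3 is NOT in the set. This is the mex.
mex = 3

3


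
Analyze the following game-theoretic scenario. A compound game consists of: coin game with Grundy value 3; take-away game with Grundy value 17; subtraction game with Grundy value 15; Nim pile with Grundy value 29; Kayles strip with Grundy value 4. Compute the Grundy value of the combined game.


By the Sprague-Grundy theorem, the Grundy value of a sum of games is the XOR of individual Grundy values.
coin game: Grundy value = 3. Running XOR: 0 XOR 3 = 3
take-away game: Grundy value = 17. Running XOR: 3 XOR 17 = 18
subtraction game: Grundy value = 15. Running XOR: 18 XOR 15 = 29
Nim pile: Grundy value = 29. Running XOR: 29 XOR 29 = 0
Kayles strip: Grundy value = 4. Running XOR: 0 XOR 4 = 4
The combined Grundy value is 4.

4


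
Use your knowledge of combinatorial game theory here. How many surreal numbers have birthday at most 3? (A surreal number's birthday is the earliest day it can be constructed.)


Day 0: {|} = 0 is born. Count = 1.
Day n: the number of surreal numbers born by day n is 2^(n+1) - 1.
By day 0: 2^1 - 1 = 1
By day 1: 2^2 - 1 = 3
By day 2: 2^3 - 1 = 7
By day 3: 2^4 - 1 = 15
By day 3: 15 surreal numbers.

15


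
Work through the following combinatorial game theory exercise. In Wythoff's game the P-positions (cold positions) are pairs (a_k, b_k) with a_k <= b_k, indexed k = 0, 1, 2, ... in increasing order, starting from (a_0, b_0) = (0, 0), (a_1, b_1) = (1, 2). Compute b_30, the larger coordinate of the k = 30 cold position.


By Wythoff's theorem, a_k = floor(k * phi) and b_k = floor(k * phi^2) = a_k + k, where phi = (1 + sqrt(5))/2 is the golden ratio.
phi = (1 + sqrt(5))/2 = 1.618034
phi^2 = phi + 1 = 2.618034
k = 30
k * phi^2 = 30 * 2.618034 = 78.541020
b_30 = floor(k * phi^2) = 78 (check: a_30 + k = 48 + 30 = 78)

78


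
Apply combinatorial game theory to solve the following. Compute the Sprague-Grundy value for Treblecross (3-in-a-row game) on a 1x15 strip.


Treblecross: place X on empty cells; 3-in-a-row wins.
Playing within two cells of an existing X lets the opponent win at once, so sensible play treats the cells i-2..i+2 around each X as dead. The player left with no safe cell loses, so this is a normal-play take-away game on strips of safe cells.
Placing X at cell i (0-indexed) of a strip of k safe cells leaves independent strips of sizes max(0, i-2) and max(0, k-i-3). Hence G(k) = mex{ G(max(0,i-2)) XOR G(max(0,k-i-3)) : 0 <= i < k }, with G(0) = 0.
G(1): splits (0,0):0^0=0 -> mex({0}) = 1
G(2): splits (0,0):0^0=0 -> mex({0}) = 1
G(3): splits (0,0):0^0=0 -> mex({0}) = 1
G(4): splits (0,1):0^1=1 (0,0):0^0=0 -> mex({0, 1}) = 2
G(5): splits (0,2):0^1=1 (0,1):0^1=1 (0,0):0^0=0 -> mex({0, 1}) = 2
G(6) = mex({1}) = 0
G(7) = mex({0, 1, 2}) = 3
G(8) = mex({0, 1, 2}) = 3
G(9) = mex({0, 2}) = 1
G(10) = mex({0, 2, 3}) = 1
G(11) = mex({0, 3}) = 1
G(12) = mex({1, 3}) = 0
G(13) = mex({0, 1, 2, 3}) = 4
G(14) = mex({0, 1, 2}) = 3
G(15) = mex({0, 1, 2}) = 3
Therefore G(15) = 3.

3


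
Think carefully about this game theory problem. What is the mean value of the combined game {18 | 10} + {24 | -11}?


G1 = {18 | 10}, G2 = {24 | -11}
Each is a switch {a | b} with numbers a > b; its mean value is (a + b)/2, and mean value is additive over game sums: m(G1 + G2) = m(G1) + m(G2).
Mean of G1 = (18 + (10))/2 = 28/2 = 14
Mean of G2 = (24 + (-11))/2 = 13/2 = 13/2
Mean of G1 + G2 = 14 + 13/2 = 41/2

41/2


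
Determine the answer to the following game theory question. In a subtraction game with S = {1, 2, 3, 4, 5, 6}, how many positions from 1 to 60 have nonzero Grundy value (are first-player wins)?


Subtraction set S = {1, 2, 3, 4, 5, 6}, so G(n) = n mod 7.
G(n) = 0 when n is a multiple of 7.
Multiples of 7 in [1, 60]: 8
N-positions (nonzero Grundy) = 60 - 8 = 52

52


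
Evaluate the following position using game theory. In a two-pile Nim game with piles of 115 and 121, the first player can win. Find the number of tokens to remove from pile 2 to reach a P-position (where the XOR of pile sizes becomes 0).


Piles: 115 and 121
Current XOR: 115 XOR 121 = 10 (non-zero, so this is an N-position).
To make the XOR zero, we need to find a move that balances the piles.
For pile 2 (size 121): target = 121 XOR 10 = 115
We reduce pile 2 from 121 to 115.
Tokens removed: 121 - 115 = 6
Verification: 115 XOR 115 = 0

6


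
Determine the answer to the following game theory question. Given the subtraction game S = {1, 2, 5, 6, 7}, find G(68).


The subtraction set is S = {1, 2, 5, 6, 7}.
G(k) = mex{ G(k - s) : s in S, s <= k }. We compute iteratively: G(0) = 0.
G(1) = mex({0}) = 1
G(2) = mex({0, 1}) = 2
G(3) = mex({1, 2}) = 0
G(4) = mex({0, 2}) = 1
G(5) = mex({0, 1}) = 2
G(6) = mex({0, 1, 2}) = 3
G(7) = mex({0, 1, 2, 3}) = 4
G(8) = mex({0, 1, 2, 3, 4}) = 5
G(9) = mex({0, 1, 2, 4, 5}) = 3
G(10) = mex({0, 1, 2, 3, 5}) = 4
G(11) = mex({1, 2, 3, 4}) = 0
G(12) = mex({0, 2, 3, 4}) = 1
G(13) = mex({0, 1, 3, 4, 5}) = 2
G(14) = mex({1, 2, 3, 4, 5}) = 0
G(15) = mex({0, 2, 3, 4, 5}) = 1
G(16) = mex({0, 1, 3, 4}) = 2
G(17) = mex({0, 1, 2, 4}) = 3
Observe that G(11)..G(17) = 0, 1, 2, 0, 1, 2, 3 repeats G(0)..G(6) = 0, 1, 2, 0, 1, 2, 3.
For k >= max(S) = 7, G(k) is determined by the previous 7 values G(k-7)..G(k-1); a window of 7 consecutive values has recurred shifted by 11, so by induction G(k + 11) = G(k) for all k >= 0: the sequence is periodic from the start with period 11.
One period: G(0..10) = 0, 1, 2, 0, 1, 2, 3, 4, 5, 3, 4.
68 mod 11 = 2, so G(68) = G(2) = 2.

2


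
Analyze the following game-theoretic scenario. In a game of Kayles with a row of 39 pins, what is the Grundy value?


Kayles: a move removes 1 or 2 adjacent pins from a contiguous row.
Removing pins from a row of k leaves two independent rows (a, b) with a + b = k - 1 (one pin) or a + b = k - 2 (two pins); an end removal gives a = 0.
By Sprague-Grundy, G(k) = mex{ G(a) XOR G(b) } over all these splits. G(0) = 0.
G(1): splits (0,0):0^0=0 -> mex({0}) = 1
G(2): splits (0,1):0^1=1 (0,0):0^0=0 -> mex({0, 1}) = 2
G(3): splits (0,2):0^2=2 (1,1):1^1=0 (0,1):0^1=1 -> mex({0, 1, 2}) = 3
G(4): splits (0,3):0^3=3 (1,2):1^2=3 (0,2):0^2=2 (1,1):1^1=0 -> mex({0, 2, 3}) = 1
G(5): splits (0,4):0^1=1 (1,3):1^3=2 (2,2):2^2=0 (0,3):0^3=3 (1,2):1^2=3 -> mex({0, 1, 2, 3}) = 4
G(6) = mex({0, 1, 2, 4}) = 3
G(7) = mex({0, 1, 3, 4, 5}) = 2
G(8) = mex({0, 2, 3, 5, 6}) = 1
G(9) = mex({0, 1, 2, 3, 6, 7}) = 4
G(10) = mex({0, 1, 3, 4, 5, 7}) = 2
G(11) = mex({0, 1, 2, 3, 4, 5}) = 6
G(12) = mex({0, 1, 2, 3, 5, 6, 7}) = 4
G(13) = mex({0, 2, 3, 4, 6, 7}) = 1
G(14) = mex({0, 1, 4, 5, 6, 7}) = 2
G(15) = mex({0, 1, 2, 3, 4, 5, 6}) = 7
G(16) = mex({0, 2, 3, 5, 6, 7}) = 1
G(17) = mex({0, 1, 2, 3, 5, 6, 7}) = 4
G(18) = mex({0, 1, 2, 4, 5, 6}) = 3
G(19) = mex({0, 1, 3, 4, 5, 7}) = 2
G(20) = mex({0, 2, 3, 4, 5, 6, 7}) = 1
G(21) = mex({0, 1, 2, 3, 5, 6, 7}) = 4
G(22) = mex({0, 1, 2, 3, 4, 5, 7}) = 6
G(23) = mex({0, 1, 2, 3, 4, 5, 6}) = 7
G(24) = mex({0, 1, 2, 3, 5, 6, 7}) = 4
G(25) = mex({0, 2, 3, 4, 6, 7}) = 1
G(26) = mex({0, 1, 3, 4, 5, 6, 7}) = 2
G(27) = mex({0, 1, 2, 3, 4, 5, 6, 7}) = 8
G(28) = mex({0, 1, 2, 3, 4, 6, 7, 8}) = 5
G(29) = mex({0, 1, 2, 3, 5, 6, 7, 8, 9}) = 4
G(30) = mex({0, 1, 2, 3, 4, 5, 6, 9, 10}) = 7
G(31) = mex({0, 1, 3, 4, 5, 7, 10, 11}) = 2
G(32) = mex({0, 2, 3, 4, 5, 6, 7, 9, 11}) = 1
G(33) = mex({0, 1, 2, 3, 4, 5, 6, 7, 9, 12}) = 8
G(34) = mex({0, 1, 2, 3, 4, 5, 7, 8, 11, 12}) = 6
G(35) = mex({0, 1, 2, 3, 4, 5, 6, 8, 9, 10, 11}) = 7
G(36) = mex({0, 1, 2, 3, 5, 6, 7, 9, 10}) = 4
G(37) = mex({0, 2, 3, 4, 6, 7, 9, 10, 11, 12}) = 1
G(38) = mex({0, 1, 3, 4, 5, 6, 7, 9, 10, 11, 12}) = 2
G(39) = mex({0, 1, 2, 4, 5, 6, 7, 9, 10, 12, 14}) = 3
Therefore G(39) = 3.

3


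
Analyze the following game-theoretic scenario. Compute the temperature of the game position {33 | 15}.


The game is {33 | 15}, a switch {a | b} with numbers a > b.
Cooling {a | b} by t gives {a - t | b + t}, which stops being hot when a - t = b + t, i.e. at t = (a - b)/2. So the temperature of a switch is (a - b)/2.
Temperature = (Left option - Right option) / 2
= (33 - (15)) / 2
= 18 / 2
= 9

9


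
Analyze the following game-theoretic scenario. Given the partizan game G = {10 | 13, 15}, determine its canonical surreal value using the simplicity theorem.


Left options: {10}, max = 10
Right options: {13, 15}, min = 13
All options are numbers and max(Left) < min(Right), so by the simplicity theorem the value is the simplest (earliest-born) number strictly between 10 and 13.
Integers 11 through 12 all lie strictly between 10 and 13.
Among integers, the simplest (lowest birthday = smallest |n|; 0 is born on day 0, +-n on day n) is 11.
No non-integer in the interval can be simpler: if x is a non-integer in the interval, then floor(x) or ceil(x) also lies in the interval (the interval contains an integer), and both are proper prefixes of x's sign expansion, i.e. born earlier. So the game value is 11.
Game value = 11

11


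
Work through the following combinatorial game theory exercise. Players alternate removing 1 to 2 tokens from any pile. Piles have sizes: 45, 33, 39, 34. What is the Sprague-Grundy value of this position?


Subtraction set: {1, 2}
For this subtraction set, G(n) = n mod 3 (period = max + 1 = 3).
Pile 1 (size 45): G(45) = 45 mod 3 = 0
Pile 2 (size 33): G(33) = 33 mod 3 = 0
Pile 3 (size 39): G(39) = 39 mod 3 = 0
Pile 4 (size 34): G(34) = 34 mod 3 = 1
Total Grundy value = XOR of all: 0 XOR 0 XOR 0 XOR 1 = 1

1


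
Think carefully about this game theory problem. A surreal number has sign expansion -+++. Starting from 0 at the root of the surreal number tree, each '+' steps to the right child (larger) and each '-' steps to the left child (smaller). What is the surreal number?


Sign expansion: -+++
Rule: track bounds (lo, hi), initially (-inf, +inf). On '+', the current value becomes lo and we move to the simplest number in (value, hi): value + 1 if hi = +inf, otherwise the midpoint (value + hi)/2. On '-', the current value becomes hi and we move to value - 1 if lo = -inf, otherwise the midpoint (lo + value)/2.
Start at 0.
Step 1: sign = -, move left. Bounds: (-inf, 0). Value = -1
Step 2: sign = +, move right. Bounds: (-1, 0). Value = -1/2
Step 3: sign = +, move right. Bounds: (-1/2, 0). Value = -1/4
Step 4: sign = +, move right. Bounds: (-1/4, 0). Value = -1/8
The surreal number with sign expansion -+++ is -1/8.

-1/8


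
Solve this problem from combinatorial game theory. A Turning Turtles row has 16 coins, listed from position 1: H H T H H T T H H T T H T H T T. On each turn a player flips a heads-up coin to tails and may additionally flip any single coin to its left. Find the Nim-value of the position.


Coins: H H T H H T T H H T T H T H T T
Key fact: a single head at position k behaves exactly like a Nim heap of size k (turning it to T and optionally flipping a coin at j < k corresponds to moving the heap from k to j, or to 0), and heads combine as a disjunctive sum (two heads at the same place would cancel, matching j XOR j = 0). So the Nim-value is the XOR of the 1-indexed positions of the heads.
Face-up positions (1-indexed): [1, 2, 4, 5, 8, 9, 12, 14]
XOR 0 with 1: 0 XOR 1 = 1
XOR 1 with 2: 1 XOR 2 = 3
XOR 3 with 4: 3 XOR 4 = 7
XOR 7 with 5: 7 XOR 5 = 2
XOR 2 with 8: 2 XOR 8 = 10
XOR 10 with 9: 10 XOR 9 = 3
XOR 3 with 12: 3 XOR 12 = 15
XOR 15 with 14: 15 XOR 14 = 1
Nim-value = 1

1


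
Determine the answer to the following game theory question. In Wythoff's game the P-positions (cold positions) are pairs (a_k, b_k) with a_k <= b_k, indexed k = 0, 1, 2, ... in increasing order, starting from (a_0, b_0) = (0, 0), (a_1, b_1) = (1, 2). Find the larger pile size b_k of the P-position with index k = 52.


By Wythoff's theorem, a_k = floor(k * phi) and b_k = floor(k * phi^2) = a_k + k, where phi = (1 + sqrt(5))/2 is the golden ratio.
phi = (1 + sqrt(5))/2 = 1.618034
phi^2 = phi + 1 = 2.618034
k = 52
k * phi^2 = 52 * 2.618034 = 136.137767
b_52 = floor(k * phi^2) = 136 (check: a_52 + k = 84 + 52 = 136)

136


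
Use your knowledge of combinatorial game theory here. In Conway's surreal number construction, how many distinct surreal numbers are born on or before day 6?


Day 0: {|} = 0 is born. Count = 1.
Day n: the number of surreal numbers born by day n is 2^(n+1) - 1.
By day 0: 2^1 - 1 = 1
By day 1: 2^2 - 1 = 3
By day 2: 2^3 - 1 = 7
By day 3: 2^4 - 1 = 15
By day 4: 2^5 - 1 = 31
By day 5: 2^6 - 1 = 63
By day 6: 2^7 - 1 = 127
By day 6: 127 surreal numbers.

127


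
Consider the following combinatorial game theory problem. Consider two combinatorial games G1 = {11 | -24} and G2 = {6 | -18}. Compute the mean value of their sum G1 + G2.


G1 = {11 | -24}, G2 = {6 | -18}
Each is a switch {a | b} with numbers a > b; its mean value is (a + b)/2, and mean value is additive over game sums: m(G1 + G2) = m(G1) + m(G2).
Mean of G1 = (11 + (-24))/2 = -13/2 = -13/2
Mean of G2 = (6 + (-18))/2 = -12/2 = -6
Mean of G1 + G2 = -13/2 + -6 = -25/2

-25/2


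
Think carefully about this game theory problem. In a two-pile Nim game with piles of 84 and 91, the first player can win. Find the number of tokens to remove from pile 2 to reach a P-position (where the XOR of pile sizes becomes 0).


Piles: 84 and 91
Current XOR: 84 XOR 91 = 15 (non-zero, so this is an N-position).
To make the XOR zero, we need to find a move that balances the piles.
For pile 2 (size 91): target = 91 XOR 15 = 84
We reduce pile 2 from 91 to 84.
Tokens removed: 91 - 84 = 7
Verification: 84 XOR 84 = 0

7


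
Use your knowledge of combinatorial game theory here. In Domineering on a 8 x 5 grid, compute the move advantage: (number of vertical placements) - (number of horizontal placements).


Board is 8 x 5 (rows x cols).
Left (vertical) placements: (rows-1) * cols = 7 * 5 = 35
Right (horizontal) placements: rows * (cols-1) = 8 * 4 = 32
Advantage = Left - Right = 35 - 32 = 3

3


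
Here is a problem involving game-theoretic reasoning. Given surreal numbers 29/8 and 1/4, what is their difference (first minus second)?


x = 29/8, y = 1/4
Converting to common denominator: 8
x = 29/8, y = 2/8
x - y = 29/8 - 1/4 = 27/8

27/8


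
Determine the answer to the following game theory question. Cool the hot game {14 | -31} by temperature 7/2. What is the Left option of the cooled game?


Original game: {14 | -31} (a switch {a | b} with a > b).
Cooling by t (for t below the temperature (a - b)/2 = 45/2) taxes each move by t: {a | b} cooled by t is {a - t | b + t}.
Cooling amount: t = 7/2
Cooled Left option: 14 - 7/2 = 21/2
Cooled Right option: -31 + 7/2 = -55/2
Cooled game: {21/2 | -55/2}
Left option = 21/2

21/2


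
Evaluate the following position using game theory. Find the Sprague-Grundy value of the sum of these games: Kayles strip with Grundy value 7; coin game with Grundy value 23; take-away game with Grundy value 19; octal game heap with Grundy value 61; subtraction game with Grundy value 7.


By the Sprague-Grundy theorem, the Grundy value of a sum of games is the XOR of individual Grundy values.
Kayles strip: Grundy value = 7. Running XOR: 0 XOR 7 = 7
coin game: Grundy value = 23. Running XOR: 7 XOR 23 = 16
take-away game: Grundy value = 19. Running XOR: 16 XOR 19 = 3
octal game heap: Grundy value = 61. Running XOR: 3 XOR 61 = 62
subtraction game: Grundy value = 7. Running XOR: 62 XOR 7 = 57
The combined Grundy value is 57.

57


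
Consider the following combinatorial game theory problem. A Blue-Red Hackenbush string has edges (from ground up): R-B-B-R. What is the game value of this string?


Edges (from ground): R-B-B-R
By Berlekamp's sign-expansion rule, a Blue-Red Hackenbush stalk has the value of the surreal number whose sign sequence is the edge sequence with B -> + and R -> -.
Sign sequence: -++-
Trace the sign expansion in the surreal number tree, starting from 0:
Edge 1: R (sign -) -> bounds (-inf, 0), value = -1
Edge 2: B (sign +) -> bounds (-1, 0), value = -1/2
Edge 3: B (sign +) -> bounds (-1/2, 0), value = -1/4
Edge 4: R (sign -) -> bounds (-1/2, -1/4), value = -3/8
Game value = -3/8

-3/8


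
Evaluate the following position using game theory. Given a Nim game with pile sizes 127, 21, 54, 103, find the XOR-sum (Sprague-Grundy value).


We need the XOR (exclusive or) of all pile sizes.
After XOR-ing pile 1 (size 127): 0 XOR 127 = 127
After XOR-ing pile 2 (size 21): 127 XOR 21 = 106
After XOR-ing pile 3 (size 54): 106 XOR 54 = 92
After XOR-ing pile 4 (size 103): 92 XOR 103 = 59
The Nim-value of this position is 59.

59


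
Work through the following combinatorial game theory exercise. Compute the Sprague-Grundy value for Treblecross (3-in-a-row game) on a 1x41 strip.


Treblecross: place X on empty cells; 3-in-a-row wins.
Playing within two cells of an existing X lets the opponent win at once, so sensible play treats the cells i-2..i+2 around each X as dead. The player left with no safe cell loses, so this is a normal-play take-away game on strips of safe cells.
Placing X at cell i (0-indexed) of a strip of k safe cells leaves independent strips of sizes max(0, i-2) and max(0, k-i-3). Hence G(k) = mex{ G(max(0,i-2)) XOR G(max(0,k-i-3)) : 0 <= i < k }, with G(0) = 0.
G(1): splits (0,0):0^0=0 -> mex({0}) = 1
G(2): splits (0,0):0^0=0 -> mex({0}) = 1
G(3): splits (0,0):0^0=0 -> mex({0}) = 1
G(4): splits (0,1):0^1=1 (0,0):0^0=0 -> mex({0, 1}) = 2
G(5): splits (0,2):0^1=1 (0,1):0^1=1 (0,0):0^0=0 -> mex({0, 1}) = 2
G(6) = mex({1}) = 0
G(7) = mex({0, 1, 2}) = 3
G(8) = mex({0, 1, 2}) = 3
G(9) = mex({0, 2}) = 1
G(10) = mex({0, 2, 3}) = 1
G(11) = mex({0, 3}) = 1
G(12) = mex({1, 3}) = 0
G(13) = mex({0, 1, 2, 3}) = 4
G(14) = mex({0, 1, 2}) = 3
G(15) = mex({0, 1, 2}) = 3
G(16) = mex({0, 1, 2, 4}) = 3
G(17) = mex({0, 1, 3, 4}) = 2
G(18) = mex({0, 1, 3, 4}) = 2
G(19) = mex({0, 1, 3, 5}) = 2
G(20) = mex({0, 1, 2, 3, 5}) = 4
G(21) = mex({0, 1, 2, 3, 5}) = 4
G(22) = mex({1, 2, 6}) = 0
G(23) = mex({0, 1, 2, 3, 4, 6}) = 5
G(24) = mex({0, 1, 2, 3, 4}) = 5
G(25) = mex({0, 1, 3, 4, 7}) = 2
G(26) = mex({0, 1, 3, 4, 5, 7}) = 2
G(27) = mex({0, 1, 3, 5}) = 2
G(28) = mex({0, 1, 2, 5}) = 3
G(29) = mex({0, 1, 2, 4, 5, 6}) = 3
G(30) = mex({1, 2, 4, 6}) = 0
G(31) = mex({0, 1, 2, 3, 4, 6}) = 5
G(32) = mex({1, 2, 3, 4, 7}) = 0
G(33) = mex({0, 3, 7}) = 1
G(34) = mex({0, 2, 3, 5, 7}) = 1
G(35) = mex({0, 2, 3, 5, 6}) = 1
G(36) = mex({0, 1, 2, 5, 6}) = 3
G(37) = mex({0, 1, 2, 4, 5, 6}) = 3
G(38) = mex({0, 1, 2, 4}) = 3
G(39) = mex({0, 1, 2, 3, 4, 7}) = 5
G(40) = mex({0, 1, 2, 3, 4, 5, 7}) = 6
G(41) = mex({0, 1, 2, 3, 5, 7}) = 4
Therefore G(41) = 4.

4


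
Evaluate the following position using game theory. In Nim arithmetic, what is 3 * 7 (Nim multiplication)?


Nim multiplication is bilinear over XOR: (u XOR v) * w = (u*w) XOR (v*w).
So we split each operand into its bit components and XOR the pairwise Nim products.
3 = 1 + 2 (as XOR of powers of 2).
7 = 1 + 2 + 4 (as XOR of powers of 2).
Using the standard Nim-product table on single bits:
  2*2 = 3,   2*4 = 8,   2*8 = 12,
  4*4 = 6,   4*8 = 11,  8*8 = 13,
and  1*x = x (identity), k*l = l*k (commutative).
Pairwise Nim products:
  1 * 1 = 1
  1 * 2 = 2
  1 * 4 = 4
  2 * 1 = 2
  2 * 2 = 3
  2 * 4 = 8
XOR them: 1 XOR 2 XOR 4 XOR 2 XOR 3 XOR 8 = 14.
Result: 3 * 7 = 14 (in Nim).

14


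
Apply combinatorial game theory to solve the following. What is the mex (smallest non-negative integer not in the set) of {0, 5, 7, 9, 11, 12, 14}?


Set = {0, 5, 7, 9, 11, 12, 14}
0 is in the set.
1 is NOT in the set. This is the mex.
mex = 1

1


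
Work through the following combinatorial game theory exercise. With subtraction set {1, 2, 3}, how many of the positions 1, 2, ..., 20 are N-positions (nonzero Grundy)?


Subtraction set S = {1, 2, 3}, so G(n) = n mod 4.
G(n) = 0 when n is a multiple of 4.
Multiples of 4 in [1, 20]: 5
N-positions (nonzero Grundy) = 20 - 5 = 15

15


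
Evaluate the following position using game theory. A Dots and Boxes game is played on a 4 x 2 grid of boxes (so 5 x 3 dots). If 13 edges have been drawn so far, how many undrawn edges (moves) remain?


Grid: 4 x 2 boxes, i.e. 5 rows and 3 columns of dots.
Horizontal edges: (rows + 1) * cols = 5 * 2 = 10
Vertical edges: rows * (cols + 1) = 4 * 3 = 12
Total edges: 10 + 12 = 22
Edges drawn: 13
Remaining: 22 - 13 = 9

9


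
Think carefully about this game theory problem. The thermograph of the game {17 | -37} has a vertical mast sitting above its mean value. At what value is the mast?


Game = {17 | -37}, a switch {a | b} with numbers a > b.
Its thermograph has left wall a - t and right wall b + t, which meet at t = (a - b)/2, where both equal (a + b)/2. So the mast (mean value) is at (a + b)/2.
Mean = (17 + (-37))/2 = -20/2 = -10

-10


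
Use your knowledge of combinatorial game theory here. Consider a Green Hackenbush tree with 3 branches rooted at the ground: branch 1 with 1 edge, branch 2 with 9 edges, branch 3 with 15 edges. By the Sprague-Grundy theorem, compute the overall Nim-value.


The tree has 3 branches from the ground vertex.
In Green Hackenbush, the Nim-value of a simple path of length k is k.
Branch 1: length 1, Nim-value = 1
Branch 2: length 9, Nim-value = 9
Branch 3: length 15, Nim-value = 15
Total Nim-value = XOR of all branch values:
0 XOR 1 = 1
1 XOR 9 = 8
8 XOR 15 = 7
Nim-value of the tree = 7

7


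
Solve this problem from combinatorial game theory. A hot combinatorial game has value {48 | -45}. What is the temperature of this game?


The game is {48 | -45}, a switch {a | b} with numbers a > b.
Cooling {a | b} by t gives {a - t | b + t}, which stops being hot when a - t = b + t, i.e. at t = (a - b)/2. So the temperature of a switch is (a - b)/2.
Temperature = (Left option - Right option) / 2
= (48 - (-45)) / 2
= 93 / 2
= 93/2

93/2


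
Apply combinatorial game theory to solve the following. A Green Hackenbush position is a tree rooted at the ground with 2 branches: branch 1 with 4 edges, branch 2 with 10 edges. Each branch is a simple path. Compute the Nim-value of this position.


The tree has 2 branches from the ground vertex.
In Green Hackenbush, the Nim-value of a simple path of length k is k.
Branch 1: length 4, Nim-value = 4
Branch 2: length 10, Nim-value = 10
Total Nim-value = XOR of all branch values:
0 XOR 4 = 4
4 XOR 10 = 14
Nim-value of the tree = 14

14


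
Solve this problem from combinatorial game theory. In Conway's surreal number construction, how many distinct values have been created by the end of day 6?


Day 0: {|} = 0 is born. Count = 1.
Day n: the number of surreal numbers born by day n is 2^(n+1) - 1.
By day 0: 2^1 - 1 = 1
By day 1: 2^2 - 1 = 3
By day 2: 2^3 - 1 = 7
By day 3: 2^4 - 1 = 15
By day 4: 2^5 - 1 = 31
By day 5: 2^6 - 1 = 63
By day 6: 2^7 - 1 = 127
By day 6: 127 surreal numbers.

127


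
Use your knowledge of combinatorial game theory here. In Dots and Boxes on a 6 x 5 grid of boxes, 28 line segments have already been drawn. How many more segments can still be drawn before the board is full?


Grid: 6 x 5 boxes, i.e. 7 rows and 6 columns of dots.
Horizontal edges: (rows + 1) * cols = 7 * 5 = 35
Vertical edges: rows * (cols + 1) = 6 * 6 = 36
Total edges: 35 + 36 = 71
Edges drawn: 28
Remaining: 71 - 28 = 43

43


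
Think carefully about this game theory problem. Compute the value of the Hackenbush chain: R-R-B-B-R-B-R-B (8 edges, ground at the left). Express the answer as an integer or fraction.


Edges (from ground): R-R-B-B-R-B-R-B
By Berlekamp's sign-expansion rule, a Blue-Red Hackenbush stalk has the value of the surreal number whose sign sequence is the edge sequence with B -> + and R -> -.
Sign sequence: --++-+-+
Trace the sign expansion in the surreal number tree, starting from 0:
Edge 1: R (sign -) -> bounds (-inf, 0), value = -1
Edge 2: R (sign -) -> bounds (-inf, -1), value = -2
Edge 3: B (sign +) -> bounds (-2, -1), value = -3/2
Edge 4: B (sign +) -> bounds (-3/2, -1), value = -5/4
Edge 5: R (sign -) -> bounds (-3/2, -5/4), value = -11/8
Edge 6: B (sign +) -> bounds (-11/8, -5/4), value = -21/16
Edge 7: R (sign -) -> bounds (-11/8, -21/16), value = -43/32
Edge 8: B (sign +) -> bounds (-43/32, -21/16), value = -85/64
Game value = -85/64

-85/64


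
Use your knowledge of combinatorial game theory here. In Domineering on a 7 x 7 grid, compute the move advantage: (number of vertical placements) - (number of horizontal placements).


Board is 7 x 7 (rows x cols).
Left (vertical) placements: (rows-1) * cols = 6 * 7 = 42
Right (horizontal) placements: rows * (cols-1) = 7 * 6 = 42
Advantage = Left - Right = 42 - 42 = 0

0


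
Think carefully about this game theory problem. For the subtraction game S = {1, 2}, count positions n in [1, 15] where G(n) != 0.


Subtraction set S = {1, 2}, so G(n) = n mod 3.
G(n) = 0 when n is a multiple of 3.
Multiples of 3 in [1, 15]: 5
N-positions (nonzero Grundy) = 15 - 5 = 10

10


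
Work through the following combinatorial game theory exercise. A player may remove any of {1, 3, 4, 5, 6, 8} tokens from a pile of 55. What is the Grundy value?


The subtraction set is S = {1, 3, 4, 5, 6, 8}.
G(k) = mex{ G(k - s) : s in S, s <= k }. We compute iteratively: G(0) = 0.
G(1) = mex({0}) = 1
G(2) = mex({1}) = 0
G(3) = mex({0}) = 1
G(4) = mex({0, 1}) = 2
G(5) = mex({0, 1, 2}) = 3
G(6) = mex({0, 1, 3}) = 2
G(7) = mex({0, 1, 2}) = 3
G(8) = mex({0, 1, 2, 3}) = 4
G(9) = mex({1, 2, 3, 4}) = 0
G(10) = mex({0, 2, 3}) = 1
G(11) = mex({1, 2, 3, 4}) = 0
G(12) = mex({0, 2, 3, 4}) = 1
G(13) = mex({0, 1, 3, 4}) = 2
G(14) = mex({0, 1, 2, 4}) = 3
G(15) = mex({0, 1, 3}) = 2
G(16) = mex({0, 1, 2, 4}) = 3
Observe that G(9)..G(16) = 0, 1, 0, 1, 2, 3, 2, 3 repeats G(0)..G(7) = 0, 1, 0, 1, 2, 3, 2, 3.
For k >= max(S) = 8, G(k) is determined by the previous 8 values G(k-8)..G(k-1); a window of 8 consecutive values has recurred shifted by 9, so by induction G(k + 9) = G(k) for all k >= 0: the sequence is periodic from the start with period 9.
One period: G(0..8) = 0, 1, 0, 1, 2, 3, 2, 3, 4.
55 mod 9 = 1, so G(55) = G(1) = 1.

1


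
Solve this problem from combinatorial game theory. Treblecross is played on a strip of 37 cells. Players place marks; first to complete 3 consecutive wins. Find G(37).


Treblecross: place X on empty cells; 3-in-a-row wins.
Playing within two cells of an existing X lets the opponent win at once, so sensible play treats the cells i-2..i+2 around each X as dead. The player left with no safe cell loses, so this is a normal-play take-away game on strips of safe cells.
Placing X at cell i (0-indexed) of a strip of k safe cells leaves independent strips of sizes max(0, i-2) and max(0, k-i-3). Hence G(k) = mex{ G(max(0,i-2)) XOR G(max(0,k-i-3)) : 0 <= i < k }, with G(0) = 0.
G(1): splits (0,0):0^0=0 -> mex({0}) = 1
G(2): splits (0,0):0^0=0 -> mex({0}) = 1
G(3): splits (0,0):0^0=0 -> mex({0}) = 1
G(4): splits (0,1):0^1=1 (0,0):0^0=0 -> mex({0, 1}) = 2
G(5): splits (0,2):0^1=1 (0,1):0^1=1 (0,0):0^0=0 -> mex({0, 1}) = 2
G(6) = mex({1}) = 0
G(7) = mex({0, 1, 2}) = 3
G(8) = mex({0, 1, 2}) = 3
G(9) = mex({0, 2}) = 1
G(10) = mex({0, 2, 3}) = 1
G(11) = mex({0, 3}) = 1
G(12) = mex({1, 3}) = 0
G(13) = mex({0, 1, 2, 3}) = 4
G(14) = mex({0, 1, 2}) = 3
G(15) = mex({0, 1, 2}) = 3
G(16) = mex({0, 1, 2, 4}) = 3
G(17) = mex({0, 1, 3, 4}) = 2
G(18) = mex({0, 1, 3, 4}) = 2
G(19) = mex({0, 1, 3, 5}) = 2
G(20) = mex({0, 1, 2, 3, 5}) = 4
G(21) = mex({0, 1, 2, 3, 5}) = 4
G(22) = mex({1, 2, 6}) = 0
G(23) = mex({0, 1, 2, 3, 4, 6}) = 5
G(24) = mex({0, 1, 2, 3, 4}) = 5
G(25) = mex({0, 1, 3, 4, 7}) = 2
G(26) = mex({0, 1, 3, 4, 5, 7}) = 2
G(27) = mex({0, 1, 3, 5}) = 2
G(28) = mex({0, 1, 2, 5}) = 3
G(29) = mex({0, 1, 2, 4, 5, 6}) = 3
G(30) = mex({1, 2, 4, 6}) = 0
G(31) = mex({0, 1, 2, 3, 4, 6}) = 5
G(32) = mex({1, 2, 3, 4, 7}) = 0
G(33) = mex({0, 3, 7}) = 1
G(34) = mex({0, 2, 3, 5, 7}) = 1
G(35) = mex({0, 2, 3, 5, 6}) = 1
G(36) = mex({0, 1, 2, 5, 6}) = 3
G(37) = mex({0, 1, 2, 4, 5, 6}) = 3
Therefore G(37) = 3.

3


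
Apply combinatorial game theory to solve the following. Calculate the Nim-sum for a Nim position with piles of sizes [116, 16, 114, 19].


We need the XOR (exclusive or) of all pile sizes.
After XOR-ing pile 1 (size 116): 0 XOR 116 = 116
After XOR-ing pile 2 (size 16): 116 XOR 16 = 100
After XOR-ing pile 3 (size 114): 100 XOR 114 = 22
After XOR-ing pile 4 (size 19): 22 XOR 19 = 5
The Nim-value of this position is 5.

5
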